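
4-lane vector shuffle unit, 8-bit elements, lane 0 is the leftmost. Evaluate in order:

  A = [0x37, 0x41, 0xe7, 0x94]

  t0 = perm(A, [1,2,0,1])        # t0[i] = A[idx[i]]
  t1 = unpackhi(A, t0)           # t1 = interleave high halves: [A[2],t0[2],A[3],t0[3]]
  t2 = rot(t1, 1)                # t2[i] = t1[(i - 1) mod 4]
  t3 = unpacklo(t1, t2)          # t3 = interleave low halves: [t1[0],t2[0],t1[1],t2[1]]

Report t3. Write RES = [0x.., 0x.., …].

RES = [ 0xe7  0x41  0x37  0xe7 ]

→ t0 |41|e7|37|41|
→ t1 |e7|37|94|41|
→ t2 |41|e7|37|94|
→ t3 |e7|41|37|e7|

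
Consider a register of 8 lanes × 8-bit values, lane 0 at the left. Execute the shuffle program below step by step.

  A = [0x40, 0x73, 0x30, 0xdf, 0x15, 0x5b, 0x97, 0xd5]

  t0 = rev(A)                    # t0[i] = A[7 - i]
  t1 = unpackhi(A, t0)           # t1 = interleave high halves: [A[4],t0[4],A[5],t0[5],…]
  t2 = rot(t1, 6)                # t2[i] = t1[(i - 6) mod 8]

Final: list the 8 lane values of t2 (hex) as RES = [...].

→ t0 |d5|97|5b|15|df|30|73|40|
→ t1 |15|df|5b|30|97|73|d5|40|
→ t2 |5b|30|97|73|d5|40|15|df|

RES = [ 0x5b  0x30  0x97  0x73  0xd5  0x40  0x15  0xdf ]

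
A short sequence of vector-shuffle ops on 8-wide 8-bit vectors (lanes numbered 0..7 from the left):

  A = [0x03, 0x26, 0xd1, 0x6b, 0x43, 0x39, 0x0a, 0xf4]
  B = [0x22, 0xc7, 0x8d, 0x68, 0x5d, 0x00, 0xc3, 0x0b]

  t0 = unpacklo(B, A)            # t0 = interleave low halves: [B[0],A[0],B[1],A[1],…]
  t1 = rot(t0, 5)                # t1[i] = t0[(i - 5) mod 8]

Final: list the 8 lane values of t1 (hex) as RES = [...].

t0 = [0x22, 0x03, 0xc7, 0x26, 0x8d, 0xd1, 0x68, 0x6b]
t1 = [0x26, 0x8d, 0xd1, 0x68, 0x6b, 0x22, 0x03, 0xc7]

RES = [0x26, 0x8d, 0xd1, 0x68, 0x6b, 0x22, 0x03, 0xc7]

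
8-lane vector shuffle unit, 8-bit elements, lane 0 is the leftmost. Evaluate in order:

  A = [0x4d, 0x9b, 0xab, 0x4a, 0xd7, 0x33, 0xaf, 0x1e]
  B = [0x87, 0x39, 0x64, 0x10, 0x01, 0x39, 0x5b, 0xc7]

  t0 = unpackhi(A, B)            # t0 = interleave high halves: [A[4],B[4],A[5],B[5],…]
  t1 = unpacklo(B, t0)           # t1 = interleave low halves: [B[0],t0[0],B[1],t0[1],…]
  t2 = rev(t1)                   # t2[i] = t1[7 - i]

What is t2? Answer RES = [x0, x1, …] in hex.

RES = [0x39, 0x10, 0x33, 0x64, 0x01, 0x39, 0xd7, 0x87]

  t0: d7 01 33 39 af 5b 1e c7
  t1: 87 d7 39 01 64 33 10 39
  t2: 39 10 33 64 01 39 d7 87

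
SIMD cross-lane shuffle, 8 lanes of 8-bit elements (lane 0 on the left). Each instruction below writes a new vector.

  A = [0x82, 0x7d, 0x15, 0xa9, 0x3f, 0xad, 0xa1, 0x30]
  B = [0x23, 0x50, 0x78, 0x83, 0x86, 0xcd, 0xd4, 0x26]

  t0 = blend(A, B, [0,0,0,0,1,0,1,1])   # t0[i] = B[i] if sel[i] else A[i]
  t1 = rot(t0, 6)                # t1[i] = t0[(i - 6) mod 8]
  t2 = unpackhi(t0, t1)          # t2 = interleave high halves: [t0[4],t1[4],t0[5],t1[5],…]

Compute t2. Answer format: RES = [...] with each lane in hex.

→ t0 |82|7d|15|a9|86|ad|d4|26|
→ t1 |15|a9|86|ad|d4|26|82|7d|
→ t2 |86|d4|ad|26|d4|82|26|7d|

RES = [0x86, 0xd4, 0xad, 0x26, 0xd4, 0x82, 0x26, 0x7d]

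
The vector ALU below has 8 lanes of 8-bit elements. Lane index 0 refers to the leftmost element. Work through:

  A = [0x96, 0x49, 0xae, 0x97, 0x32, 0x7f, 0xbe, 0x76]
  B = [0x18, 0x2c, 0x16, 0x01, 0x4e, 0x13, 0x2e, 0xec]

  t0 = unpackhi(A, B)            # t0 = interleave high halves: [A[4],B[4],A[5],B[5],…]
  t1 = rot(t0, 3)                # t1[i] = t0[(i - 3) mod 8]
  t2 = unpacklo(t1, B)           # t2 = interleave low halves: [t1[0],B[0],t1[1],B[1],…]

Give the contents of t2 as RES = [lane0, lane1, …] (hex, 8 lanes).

RES = [ 0x2e  0x18  0x76  0x2c  0xec  0x16  0x32  0x01 ]

  t0: 32 4e 7f 13 be 2e 76 ec
  t1: 2e 76 ec 32 4e 7f 13 be
  t2: 2e 18 76 2c ec 16 32 01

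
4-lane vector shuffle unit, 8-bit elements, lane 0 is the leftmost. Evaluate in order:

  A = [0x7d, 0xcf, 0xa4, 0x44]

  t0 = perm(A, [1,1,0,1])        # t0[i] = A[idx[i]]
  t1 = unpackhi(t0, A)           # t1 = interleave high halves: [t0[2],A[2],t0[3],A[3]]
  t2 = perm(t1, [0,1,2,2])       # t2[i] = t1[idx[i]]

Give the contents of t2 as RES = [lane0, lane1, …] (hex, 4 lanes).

RES = [0x7d, 0xa4, 0xcf, 0xcf]

  t0: cf cf 7d cf
  t1: 7d a4 cf 44
  t2: 7d a4 cf cf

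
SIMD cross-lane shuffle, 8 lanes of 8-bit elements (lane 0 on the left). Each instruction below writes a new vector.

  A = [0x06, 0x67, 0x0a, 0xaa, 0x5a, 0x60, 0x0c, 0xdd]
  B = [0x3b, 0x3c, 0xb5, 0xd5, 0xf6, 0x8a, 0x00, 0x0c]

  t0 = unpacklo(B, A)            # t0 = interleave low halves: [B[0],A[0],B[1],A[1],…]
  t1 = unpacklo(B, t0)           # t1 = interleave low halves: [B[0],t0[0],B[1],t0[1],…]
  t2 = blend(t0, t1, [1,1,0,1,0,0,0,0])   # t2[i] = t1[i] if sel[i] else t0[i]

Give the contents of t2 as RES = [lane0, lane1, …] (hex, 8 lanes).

RES = [0x3b, 0x3b, 0x3c, 0x06, 0xb5, 0x0a, 0xd5, 0xaa]

t0 = [0x3b, 0x06, 0x3c, 0x67, 0xb5, 0x0a, 0xd5, 0xaa]
t1 = [0x3b, 0x3b, 0x3c, 0x06, 0xb5, 0x3c, 0xd5, 0x67]
t2 = [0x3b, 0x3b, 0x3c, 0x06, 0xb5, 0x0a, 0xd5, 0xaa]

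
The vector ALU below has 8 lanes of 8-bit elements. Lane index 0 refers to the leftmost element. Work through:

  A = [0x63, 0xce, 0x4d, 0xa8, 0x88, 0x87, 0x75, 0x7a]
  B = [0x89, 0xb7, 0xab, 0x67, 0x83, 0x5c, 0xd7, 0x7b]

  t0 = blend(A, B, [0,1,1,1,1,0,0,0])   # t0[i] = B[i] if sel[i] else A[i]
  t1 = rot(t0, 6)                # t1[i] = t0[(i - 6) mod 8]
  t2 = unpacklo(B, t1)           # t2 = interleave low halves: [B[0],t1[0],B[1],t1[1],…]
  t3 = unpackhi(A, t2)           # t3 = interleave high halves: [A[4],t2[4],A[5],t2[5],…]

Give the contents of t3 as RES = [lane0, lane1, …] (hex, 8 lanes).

t0 = [0x63, 0xb7, 0xab, 0x67, 0x83, 0x87, 0x75, 0x7a]
t1 = [0xab, 0x67, 0x83, 0x87, 0x75, 0x7a, 0x63, 0xb7]
t2 = [0x89, 0xab, 0xb7, 0x67, 0xab, 0x83, 0x67, 0x87]
t3 = [0x88, 0xab, 0x87, 0x83, 0x75, 0x67, 0x7a, 0x87]

RES = [0x88, 0xab, 0x87, 0x83, 0x75, 0x67, 0x7a, 0x87]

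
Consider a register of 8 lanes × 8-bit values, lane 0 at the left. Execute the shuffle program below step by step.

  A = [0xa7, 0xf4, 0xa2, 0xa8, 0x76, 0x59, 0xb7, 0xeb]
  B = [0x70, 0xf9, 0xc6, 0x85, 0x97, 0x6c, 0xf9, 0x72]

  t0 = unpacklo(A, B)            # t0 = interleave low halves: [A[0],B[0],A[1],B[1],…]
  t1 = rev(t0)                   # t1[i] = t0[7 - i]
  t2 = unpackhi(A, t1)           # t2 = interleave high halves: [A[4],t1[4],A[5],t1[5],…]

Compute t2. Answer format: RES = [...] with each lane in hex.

RES = [ 0x76  0xf9  0x59  0xf4  0xb7  0x70  0xeb  0xa7 ]

t0 = [0xa7, 0x70, 0xf4, 0xf9, 0xa2, 0xc6, 0xa8, 0x85]
t1 = [0x85, 0xa8, 0xc6, 0xa2, 0xf9, 0xf4, 0x70, 0xa7]
t2 = [0x76, 0xf9, 0x59, 0xf4, 0xb7, 0x70, 0xeb, 0xa7]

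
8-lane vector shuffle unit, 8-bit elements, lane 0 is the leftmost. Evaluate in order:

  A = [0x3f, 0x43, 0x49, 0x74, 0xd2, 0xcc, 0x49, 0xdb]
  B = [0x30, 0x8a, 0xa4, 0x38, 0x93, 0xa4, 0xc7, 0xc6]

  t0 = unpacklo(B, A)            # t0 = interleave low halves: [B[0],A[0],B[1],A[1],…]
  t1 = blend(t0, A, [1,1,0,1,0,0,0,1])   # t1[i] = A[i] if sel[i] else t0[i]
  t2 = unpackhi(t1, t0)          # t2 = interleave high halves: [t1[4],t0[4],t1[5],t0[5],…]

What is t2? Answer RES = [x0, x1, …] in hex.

RES = [0xa4, 0xa4, 0x49, 0x49, 0x38, 0x38, 0xdb, 0x74]

t0 = [0x30, 0x3f, 0x8a, 0x43, 0xa4, 0x49, 0x38, 0x74]
t1 = [0x3f, 0x43, 0x8a, 0x74, 0xa4, 0x49, 0x38, 0xdb]
t2 = [0xa4, 0xa4, 0x49, 0x49, 0x38, 0x38, 0xdb, 0x74]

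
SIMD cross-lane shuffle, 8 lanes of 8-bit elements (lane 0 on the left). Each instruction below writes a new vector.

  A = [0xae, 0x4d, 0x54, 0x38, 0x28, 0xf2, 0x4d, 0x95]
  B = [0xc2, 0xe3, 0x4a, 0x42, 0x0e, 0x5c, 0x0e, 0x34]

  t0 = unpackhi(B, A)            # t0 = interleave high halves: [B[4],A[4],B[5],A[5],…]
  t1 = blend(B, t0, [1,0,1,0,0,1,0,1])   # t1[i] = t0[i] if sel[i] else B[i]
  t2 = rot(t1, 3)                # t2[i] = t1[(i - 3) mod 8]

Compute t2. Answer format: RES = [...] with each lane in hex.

RES = [ 0x4d  0x0e  0x95  0x0e  0xe3  0x5c  0x42  0x0e ]

→ t0 |0e|28|5c|f2|0e|4d|34|95|
→ t1 |0e|e3|5c|42|0e|4d|0e|95|
→ t2 |4d|0e|95|0e|e3|5c|42|0e|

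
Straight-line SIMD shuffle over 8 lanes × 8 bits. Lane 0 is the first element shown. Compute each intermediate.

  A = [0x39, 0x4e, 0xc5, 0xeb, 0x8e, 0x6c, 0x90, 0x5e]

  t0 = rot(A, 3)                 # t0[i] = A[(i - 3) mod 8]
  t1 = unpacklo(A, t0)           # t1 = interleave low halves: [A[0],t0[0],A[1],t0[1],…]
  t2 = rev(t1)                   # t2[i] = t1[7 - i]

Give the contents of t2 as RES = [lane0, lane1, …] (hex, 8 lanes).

t0 = [0x6c, 0x90, 0x5e, 0x39, 0x4e, 0xc5, 0xeb, 0x8e]
t1 = [0x39, 0x6c, 0x4e, 0x90, 0xc5, 0x5e, 0xeb, 0x39]
t2 = [0x39, 0xeb, 0x5e, 0xc5, 0x90, 0x4e, 0x6c, 0x39]

RES = [0x39, 0xeb, 0x5e, 0xc5, 0x90, 0x4e, 0x6c, 0x39]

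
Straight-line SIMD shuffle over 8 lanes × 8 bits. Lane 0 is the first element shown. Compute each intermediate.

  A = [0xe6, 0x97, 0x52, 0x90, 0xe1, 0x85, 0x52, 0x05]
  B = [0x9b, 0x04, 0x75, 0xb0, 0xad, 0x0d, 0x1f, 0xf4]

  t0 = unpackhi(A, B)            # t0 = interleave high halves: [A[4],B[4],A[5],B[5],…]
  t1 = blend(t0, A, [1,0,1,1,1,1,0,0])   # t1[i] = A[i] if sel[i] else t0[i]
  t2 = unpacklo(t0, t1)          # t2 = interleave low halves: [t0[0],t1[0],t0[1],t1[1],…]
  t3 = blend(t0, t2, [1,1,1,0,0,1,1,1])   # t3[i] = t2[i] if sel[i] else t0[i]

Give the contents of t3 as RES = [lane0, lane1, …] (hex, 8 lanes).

RES = [0xe1, 0xe6, 0xad, 0x0d, 0x52, 0x52, 0x0d, 0x90]

→ t0 |e1|ad|85|0d|52|1f|05|f4|
→ t1 |e6|ad|52|90|e1|85|05|f4|
→ t2 |e1|e6|ad|ad|85|52|0d|90|
→ t3 |e1|e6|ad|0d|52|52|0d|90|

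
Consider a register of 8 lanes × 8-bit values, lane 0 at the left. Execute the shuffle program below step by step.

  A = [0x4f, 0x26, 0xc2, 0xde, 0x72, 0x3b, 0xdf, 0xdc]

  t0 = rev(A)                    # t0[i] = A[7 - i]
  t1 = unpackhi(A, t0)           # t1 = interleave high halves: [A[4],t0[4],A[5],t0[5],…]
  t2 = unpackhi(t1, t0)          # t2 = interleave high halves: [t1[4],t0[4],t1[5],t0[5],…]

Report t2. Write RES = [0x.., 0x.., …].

→ t0 |dc|df|3b|72|de|c2|26|4f|
→ t1 |72|de|3b|c2|df|26|dc|4f|
→ t2 |df|de|26|c2|dc|26|4f|4f|

RES = [ 0xdf  0xde  0x26  0xc2  0xdc  0x26  0x4f  0x4f ]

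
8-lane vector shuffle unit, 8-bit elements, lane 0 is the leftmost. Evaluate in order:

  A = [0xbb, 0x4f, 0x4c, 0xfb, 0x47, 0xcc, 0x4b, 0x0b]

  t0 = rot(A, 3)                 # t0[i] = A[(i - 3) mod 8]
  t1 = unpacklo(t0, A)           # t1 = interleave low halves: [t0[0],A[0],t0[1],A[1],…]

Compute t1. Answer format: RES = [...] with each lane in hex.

RES = [0xcc, 0xbb, 0x4b, 0x4f, 0x0b, 0x4c, 0xbb, 0xfb]

→ t0 |cc|4b|0b|bb|4f|4c|fb|47|
→ t1 |cc|bb|4b|4f|0b|4c|bb|fb|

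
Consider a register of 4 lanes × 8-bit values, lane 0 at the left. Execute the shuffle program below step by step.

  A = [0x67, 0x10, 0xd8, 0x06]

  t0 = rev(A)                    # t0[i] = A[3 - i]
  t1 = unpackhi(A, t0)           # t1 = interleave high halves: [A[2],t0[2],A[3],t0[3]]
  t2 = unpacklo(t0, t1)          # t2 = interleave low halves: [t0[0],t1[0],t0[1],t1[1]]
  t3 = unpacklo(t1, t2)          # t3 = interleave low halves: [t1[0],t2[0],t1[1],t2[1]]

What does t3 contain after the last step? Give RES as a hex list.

RES = [0xd8, 0x06, 0x10, 0xd8]

t0 = [0x06, 0xd8, 0x10, 0x67]
t1 = [0xd8, 0x10, 0x06, 0x67]
t2 = [0x06, 0xd8, 0xd8, 0x10]
t3 = [0xd8, 0x06, 0x10, 0xd8]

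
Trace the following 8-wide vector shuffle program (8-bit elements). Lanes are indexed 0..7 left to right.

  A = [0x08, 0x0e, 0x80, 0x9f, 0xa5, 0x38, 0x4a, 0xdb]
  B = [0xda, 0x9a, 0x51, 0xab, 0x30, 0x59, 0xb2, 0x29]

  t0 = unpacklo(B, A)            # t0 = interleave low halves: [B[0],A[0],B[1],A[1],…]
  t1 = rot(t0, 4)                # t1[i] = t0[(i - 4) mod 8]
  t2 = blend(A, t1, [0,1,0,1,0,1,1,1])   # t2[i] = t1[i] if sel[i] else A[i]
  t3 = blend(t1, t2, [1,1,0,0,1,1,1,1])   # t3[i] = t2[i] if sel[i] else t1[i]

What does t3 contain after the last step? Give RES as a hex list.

RES = [0x08, 0x80, 0xab, 0x9f, 0xa5, 0x08, 0x9a, 0x0e]

  t0: da 08 9a 0e 51 80 ab 9f
  t1: 51 80 ab 9f da 08 9a 0e
  t2: 08 80 80 9f a5 08 9a 0e
  t3: 08 80 ab 9f a5 08 9a 0e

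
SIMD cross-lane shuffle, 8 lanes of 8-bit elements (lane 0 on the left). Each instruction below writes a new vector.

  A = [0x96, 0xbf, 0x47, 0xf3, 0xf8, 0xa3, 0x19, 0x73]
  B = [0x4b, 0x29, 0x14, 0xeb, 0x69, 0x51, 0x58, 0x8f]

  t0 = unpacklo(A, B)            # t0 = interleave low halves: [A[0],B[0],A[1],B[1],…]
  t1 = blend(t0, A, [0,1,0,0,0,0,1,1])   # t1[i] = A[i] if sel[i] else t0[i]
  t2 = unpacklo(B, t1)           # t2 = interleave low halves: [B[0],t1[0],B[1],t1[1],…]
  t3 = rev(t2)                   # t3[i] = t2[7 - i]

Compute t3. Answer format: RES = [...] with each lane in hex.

RES = [0x29, 0xeb, 0xbf, 0x14, 0xbf, 0x29, 0x96, 0x4b]

→ t0 |96|4b|bf|29|47|14|f3|eb|
→ t1 |96|bf|bf|29|47|14|19|73|
→ t2 |4b|96|29|bf|14|bf|eb|29|
→ t3 |29|eb|bf|14|bf|29|96|4b|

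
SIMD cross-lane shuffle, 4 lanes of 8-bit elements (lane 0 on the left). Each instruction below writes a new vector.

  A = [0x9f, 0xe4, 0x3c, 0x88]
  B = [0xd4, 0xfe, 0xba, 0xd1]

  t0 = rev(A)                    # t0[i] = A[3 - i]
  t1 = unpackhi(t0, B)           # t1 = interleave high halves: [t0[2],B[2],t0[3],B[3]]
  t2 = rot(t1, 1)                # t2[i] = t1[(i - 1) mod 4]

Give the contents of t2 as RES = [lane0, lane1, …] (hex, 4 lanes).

→ t0 |88|3c|e4|9f|
→ t1 |e4|ba|9f|d1|
→ t2 |d1|e4|ba|9f|

RES = [0xd1, 0xe4, 0xba, 0x9f]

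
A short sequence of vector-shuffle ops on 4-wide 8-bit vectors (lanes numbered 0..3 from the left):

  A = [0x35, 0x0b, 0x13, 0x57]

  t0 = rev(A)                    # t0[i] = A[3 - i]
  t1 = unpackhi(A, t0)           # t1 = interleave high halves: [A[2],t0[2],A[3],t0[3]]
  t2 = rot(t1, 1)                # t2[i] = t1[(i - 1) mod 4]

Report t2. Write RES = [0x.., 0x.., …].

  t0: 57 13 0b 35
  t1: 13 0b 57 35
  t2: 35 13 0b 57

RES = [0x35, 0x13, 0x0b, 0x57]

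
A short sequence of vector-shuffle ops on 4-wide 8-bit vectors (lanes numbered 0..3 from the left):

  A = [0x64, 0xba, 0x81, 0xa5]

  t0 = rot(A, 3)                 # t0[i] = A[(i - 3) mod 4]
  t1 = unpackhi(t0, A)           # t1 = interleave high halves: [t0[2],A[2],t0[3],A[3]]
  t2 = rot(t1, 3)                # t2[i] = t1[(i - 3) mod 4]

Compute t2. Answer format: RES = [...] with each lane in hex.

RES = [ 0x81  0x64  0xa5  0xa5 ]

  t0: ba 81 a5 64
  t1: a5 81 64 a5
  t2: 81 64 a5 a5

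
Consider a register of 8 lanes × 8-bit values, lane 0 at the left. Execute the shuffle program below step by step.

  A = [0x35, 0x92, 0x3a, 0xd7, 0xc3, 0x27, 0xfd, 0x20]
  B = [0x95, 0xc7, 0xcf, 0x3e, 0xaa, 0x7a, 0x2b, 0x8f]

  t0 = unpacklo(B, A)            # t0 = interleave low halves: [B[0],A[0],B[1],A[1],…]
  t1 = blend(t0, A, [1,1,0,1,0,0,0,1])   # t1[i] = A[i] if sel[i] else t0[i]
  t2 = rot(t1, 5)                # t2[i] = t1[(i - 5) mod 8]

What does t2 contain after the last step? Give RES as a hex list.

RES = [ 0xd7  0xcf  0x3a  0x3e  0x20  0x35  0x92  0xc7 ]

  t0: 95 35 c7 92 cf 3a 3e d7
  t1: 35 92 c7 d7 cf 3a 3e 20
  t2: d7 cf 3a 3e 20 35 92 c7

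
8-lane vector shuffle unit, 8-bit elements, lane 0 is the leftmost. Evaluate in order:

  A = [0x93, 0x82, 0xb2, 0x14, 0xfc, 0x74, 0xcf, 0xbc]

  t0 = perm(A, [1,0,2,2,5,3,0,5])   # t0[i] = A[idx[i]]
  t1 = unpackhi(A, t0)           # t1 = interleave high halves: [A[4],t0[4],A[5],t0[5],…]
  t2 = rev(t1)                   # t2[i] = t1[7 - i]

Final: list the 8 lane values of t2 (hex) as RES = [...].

RES = [0x74, 0xbc, 0x93, 0xcf, 0x14, 0x74, 0x74, 0xfc]

→ t0 |82|93|b2|b2|74|14|93|74|
→ t1 |fc|74|74|14|cf|93|bc|74|
→ t2 |74|bc|93|cf|14|74|74|fc|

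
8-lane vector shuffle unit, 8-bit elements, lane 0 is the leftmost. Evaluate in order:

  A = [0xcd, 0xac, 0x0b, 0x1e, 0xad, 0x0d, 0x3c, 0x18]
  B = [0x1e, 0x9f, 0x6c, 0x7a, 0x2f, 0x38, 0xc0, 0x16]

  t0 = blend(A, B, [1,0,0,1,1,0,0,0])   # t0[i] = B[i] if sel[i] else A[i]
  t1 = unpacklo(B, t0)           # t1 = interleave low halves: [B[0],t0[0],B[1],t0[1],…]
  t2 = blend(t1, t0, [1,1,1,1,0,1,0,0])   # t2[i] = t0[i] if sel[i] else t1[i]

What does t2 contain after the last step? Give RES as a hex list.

t0 = [0x1e, 0xac, 0x0b, 0x7a, 0x2f, 0x0d, 0x3c, 0x18]
t1 = [0x1e, 0x1e, 0x9f, 0xac, 0x6c, 0x0b, 0x7a, 0x7a]
t2 = [0x1e, 0xac, 0x0b, 0x7a, 0x6c, 0x0d, 0x7a, 0x7a]

RES = [0x1e, 0xac, 0x0b, 0x7a, 0x6c, 0x0d, 0x7a, 0x7a]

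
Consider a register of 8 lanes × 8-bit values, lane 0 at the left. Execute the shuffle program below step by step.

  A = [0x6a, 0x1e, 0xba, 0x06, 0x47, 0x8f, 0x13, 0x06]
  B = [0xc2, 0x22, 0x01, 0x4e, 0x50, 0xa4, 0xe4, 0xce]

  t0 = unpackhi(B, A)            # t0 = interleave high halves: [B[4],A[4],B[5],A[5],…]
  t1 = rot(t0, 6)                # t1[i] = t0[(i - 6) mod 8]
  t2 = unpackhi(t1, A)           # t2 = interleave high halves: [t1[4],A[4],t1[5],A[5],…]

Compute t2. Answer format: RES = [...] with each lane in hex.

  t0: 50 47 a4 8f e4 13 ce 06
  t1: a4 8f e4 13 ce 06 50 47
  t2: ce 47 06 8f 50 13 47 06

RES = [0xce, 0x47, 0x06, 0x8f, 0x50, 0x13, 0x47, 0x06]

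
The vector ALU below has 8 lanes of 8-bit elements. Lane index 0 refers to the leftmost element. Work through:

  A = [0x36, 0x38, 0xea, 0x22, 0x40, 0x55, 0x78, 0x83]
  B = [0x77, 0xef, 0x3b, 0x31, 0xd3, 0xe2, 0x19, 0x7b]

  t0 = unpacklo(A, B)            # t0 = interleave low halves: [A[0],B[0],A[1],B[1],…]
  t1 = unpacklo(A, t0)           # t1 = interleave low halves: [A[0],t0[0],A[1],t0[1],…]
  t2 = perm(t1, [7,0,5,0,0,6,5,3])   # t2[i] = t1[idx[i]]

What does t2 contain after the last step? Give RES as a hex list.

  t0: 36 77 38 ef ea 3b 22 31
  t1: 36 36 38 77 ea 38 22 ef
  t2: ef 36 38 36 36 22 38 77

RES = [ 0xef  0x36  0x38  0x36  0x36  0x22  0x38  0x77 ]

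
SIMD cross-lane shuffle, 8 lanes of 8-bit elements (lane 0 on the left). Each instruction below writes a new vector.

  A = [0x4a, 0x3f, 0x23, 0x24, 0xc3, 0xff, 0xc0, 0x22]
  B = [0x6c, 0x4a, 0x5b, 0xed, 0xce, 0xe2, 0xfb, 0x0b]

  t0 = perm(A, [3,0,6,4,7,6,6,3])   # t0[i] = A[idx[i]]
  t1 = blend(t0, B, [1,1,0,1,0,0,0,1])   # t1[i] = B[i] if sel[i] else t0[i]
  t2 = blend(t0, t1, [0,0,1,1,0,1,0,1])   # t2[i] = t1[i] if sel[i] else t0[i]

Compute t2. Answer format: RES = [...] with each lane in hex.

t0 = [0x24, 0x4a, 0xc0, 0xc3, 0x22, 0xc0, 0xc0, 0x24]
t1 = [0x6c, 0x4a, 0xc0, 0xed, 0x22, 0xc0, 0xc0, 0x0b]
t2 = [0x24, 0x4a, 0xc0, 0xed, 0x22, 0xc0, 0xc0, 0x0b]

RES = [0x24, 0x4a, 0xc0, 0xed, 0x22, 0xc0, 0xc0, 0x0b]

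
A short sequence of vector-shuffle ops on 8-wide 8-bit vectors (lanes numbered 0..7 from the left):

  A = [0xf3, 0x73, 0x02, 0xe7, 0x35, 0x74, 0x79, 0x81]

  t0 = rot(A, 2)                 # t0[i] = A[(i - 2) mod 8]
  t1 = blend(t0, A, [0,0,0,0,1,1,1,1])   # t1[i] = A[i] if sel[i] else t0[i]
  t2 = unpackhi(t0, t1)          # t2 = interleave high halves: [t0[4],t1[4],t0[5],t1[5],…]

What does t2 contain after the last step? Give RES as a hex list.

RES = [0x02, 0x35, 0xe7, 0x74, 0x35, 0x79, 0x74, 0x81]

  t0: 79 81 f3 73 02 e7 35 74
  t1: 79 81 f3 73 35 74 79 81
  t2: 02 35 e7 74 35 79 74 81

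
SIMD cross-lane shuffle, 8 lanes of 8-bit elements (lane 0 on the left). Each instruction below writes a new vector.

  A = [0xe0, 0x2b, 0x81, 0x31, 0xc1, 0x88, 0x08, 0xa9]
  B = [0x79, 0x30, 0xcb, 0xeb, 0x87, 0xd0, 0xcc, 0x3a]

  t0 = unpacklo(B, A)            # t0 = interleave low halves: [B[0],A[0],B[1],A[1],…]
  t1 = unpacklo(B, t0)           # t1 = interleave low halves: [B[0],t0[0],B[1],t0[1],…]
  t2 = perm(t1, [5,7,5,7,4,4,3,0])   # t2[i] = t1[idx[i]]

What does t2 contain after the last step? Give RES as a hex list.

RES = [ 0x30  0x2b  0x30  0x2b  0xcb  0xcb  0xe0  0x79 ]

→ t0 |79|e0|30|2b|cb|81|eb|31|
→ t1 |79|79|30|e0|cb|30|eb|2b|
→ t2 |30|2b|30|2b|cb|cb|e0|79|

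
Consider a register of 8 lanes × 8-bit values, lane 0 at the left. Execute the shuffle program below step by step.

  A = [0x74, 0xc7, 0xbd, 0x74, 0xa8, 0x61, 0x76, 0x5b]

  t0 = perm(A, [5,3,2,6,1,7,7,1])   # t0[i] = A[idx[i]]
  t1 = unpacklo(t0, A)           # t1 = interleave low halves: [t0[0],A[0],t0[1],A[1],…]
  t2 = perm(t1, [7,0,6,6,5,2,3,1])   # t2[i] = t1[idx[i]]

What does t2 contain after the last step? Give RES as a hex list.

RES = [0x74, 0x61, 0x76, 0x76, 0xbd, 0x74, 0xc7, 0x74]

t0 = [0x61, 0x74, 0xbd, 0x76, 0xc7, 0x5b, 0x5b, 0xc7]
t1 = [0x61, 0x74, 0x74, 0xc7, 0xbd, 0xbd, 0x76, 0x74]
t2 = [0x74, 0x61, 0x76, 0x76, 0xbd, 0x74, 0xc7, 0x74]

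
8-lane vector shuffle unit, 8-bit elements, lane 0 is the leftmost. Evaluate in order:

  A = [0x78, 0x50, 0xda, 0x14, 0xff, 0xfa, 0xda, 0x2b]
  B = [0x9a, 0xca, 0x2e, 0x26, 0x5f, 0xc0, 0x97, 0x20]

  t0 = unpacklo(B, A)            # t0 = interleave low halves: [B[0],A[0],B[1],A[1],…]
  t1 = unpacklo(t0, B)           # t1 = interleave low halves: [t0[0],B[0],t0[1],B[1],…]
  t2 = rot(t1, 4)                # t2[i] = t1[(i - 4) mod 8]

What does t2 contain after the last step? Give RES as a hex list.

RES = [ 0xca  0x2e  0x50  0x26  0x9a  0x9a  0x78  0xca ]

  t0: 9a 78 ca 50 2e da 26 14
  t1: 9a 9a 78 ca ca 2e 50 26
  t2: ca 2e 50 26 9a 9a 78 ca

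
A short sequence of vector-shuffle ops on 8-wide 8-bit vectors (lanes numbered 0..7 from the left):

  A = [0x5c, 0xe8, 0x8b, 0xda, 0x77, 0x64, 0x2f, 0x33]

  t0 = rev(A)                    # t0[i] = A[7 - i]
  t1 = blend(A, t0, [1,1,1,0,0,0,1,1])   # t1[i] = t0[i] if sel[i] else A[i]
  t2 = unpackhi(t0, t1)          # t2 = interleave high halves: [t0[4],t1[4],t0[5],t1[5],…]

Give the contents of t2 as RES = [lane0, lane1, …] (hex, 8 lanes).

t0 = [0x33, 0x2f, 0x64, 0x77, 0xda, 0x8b, 0xe8, 0x5c]
t1 = [0x33, 0x2f, 0x64, 0xda, 0x77, 0x64, 0xe8, 0x5c]
t2 = [0xda, 0x77, 0x8b, 0x64, 0xe8, 0xe8, 0x5c, 0x5c]

RES = [0xda, 0x77, 0x8b, 0x64, 0xe8, 0xe8, 0x5c, 0x5c]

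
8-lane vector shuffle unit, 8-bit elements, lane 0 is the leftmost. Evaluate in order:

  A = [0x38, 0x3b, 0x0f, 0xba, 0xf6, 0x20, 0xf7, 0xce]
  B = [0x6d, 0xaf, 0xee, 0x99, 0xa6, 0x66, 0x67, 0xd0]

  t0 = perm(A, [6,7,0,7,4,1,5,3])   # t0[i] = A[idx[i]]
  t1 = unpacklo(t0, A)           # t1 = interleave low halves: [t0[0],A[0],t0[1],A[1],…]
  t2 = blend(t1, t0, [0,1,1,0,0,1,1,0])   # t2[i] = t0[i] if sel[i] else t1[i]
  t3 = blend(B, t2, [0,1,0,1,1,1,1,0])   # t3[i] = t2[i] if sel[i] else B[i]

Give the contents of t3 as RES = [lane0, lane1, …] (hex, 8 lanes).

RES = [0x6d, 0xce, 0xee, 0x3b, 0x38, 0x3b, 0x20, 0xd0]

→ t0 |f7|ce|38|ce|f6|3b|20|ba|
→ t1 |f7|38|ce|3b|38|0f|ce|ba|
→ t2 |f7|ce|38|3b|38|3b|20|ba|
→ t3 |6d|ce|ee|3b|38|3b|20|d0|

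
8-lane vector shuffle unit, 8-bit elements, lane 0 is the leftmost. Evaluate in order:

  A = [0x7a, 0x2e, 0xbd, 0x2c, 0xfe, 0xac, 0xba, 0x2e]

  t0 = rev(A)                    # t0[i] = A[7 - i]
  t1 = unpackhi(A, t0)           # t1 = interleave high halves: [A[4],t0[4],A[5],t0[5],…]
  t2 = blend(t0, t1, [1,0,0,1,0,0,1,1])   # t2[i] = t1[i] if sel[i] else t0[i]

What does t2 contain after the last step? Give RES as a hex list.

→ t0 |2e|ba|ac|fe|2c|bd|2e|7a|
→ t1 |fe|2c|ac|bd|ba|2e|2e|7a|
→ t2 |fe|ba|ac|bd|2c|bd|2e|7a|

RES = [ 0xfe  0xba  0xac  0xbd  0x2c  0xbd  0x2e  0x7a ]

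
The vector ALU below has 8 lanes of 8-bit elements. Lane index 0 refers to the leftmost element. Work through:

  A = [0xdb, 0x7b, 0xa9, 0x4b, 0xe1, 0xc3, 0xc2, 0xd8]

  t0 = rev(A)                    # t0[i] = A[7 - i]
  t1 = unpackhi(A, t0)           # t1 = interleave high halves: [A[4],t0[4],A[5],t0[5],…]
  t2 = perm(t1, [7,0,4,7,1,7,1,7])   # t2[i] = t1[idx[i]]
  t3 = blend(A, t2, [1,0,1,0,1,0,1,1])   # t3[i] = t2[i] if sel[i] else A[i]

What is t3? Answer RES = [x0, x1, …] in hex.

t0 = [0xd8, 0xc2, 0xc3, 0xe1, 0x4b, 0xa9, 0x7b, 0xdb]
t1 = [0xe1, 0x4b, 0xc3, 0xa9, 0xc2, 0x7b, 0xd8, 0xdb]
t2 = [0xdb, 0xe1, 0xc2, 0xdb, 0x4b, 0xdb, 0x4b, 0xdb]
t3 = [0xdb, 0x7b, 0xc2, 0x4b, 0x4b, 0xc3, 0x4b, 0xdb]

RES = [ 0xdb  0x7b  0xc2  0x4b  0x4b  0xc3  0x4b  0xdb ]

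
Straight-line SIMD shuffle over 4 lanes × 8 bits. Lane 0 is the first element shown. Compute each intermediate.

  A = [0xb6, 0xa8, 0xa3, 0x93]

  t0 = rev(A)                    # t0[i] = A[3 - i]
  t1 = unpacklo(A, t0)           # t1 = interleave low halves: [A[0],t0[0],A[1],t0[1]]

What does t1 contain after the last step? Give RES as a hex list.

t0 = [0x93, 0xa3, 0xa8, 0xb6]
t1 = [0xb6, 0x93, 0xa8, 0xa3]

RES = [ 0xb6  0x93  0xa8  0xa3 ]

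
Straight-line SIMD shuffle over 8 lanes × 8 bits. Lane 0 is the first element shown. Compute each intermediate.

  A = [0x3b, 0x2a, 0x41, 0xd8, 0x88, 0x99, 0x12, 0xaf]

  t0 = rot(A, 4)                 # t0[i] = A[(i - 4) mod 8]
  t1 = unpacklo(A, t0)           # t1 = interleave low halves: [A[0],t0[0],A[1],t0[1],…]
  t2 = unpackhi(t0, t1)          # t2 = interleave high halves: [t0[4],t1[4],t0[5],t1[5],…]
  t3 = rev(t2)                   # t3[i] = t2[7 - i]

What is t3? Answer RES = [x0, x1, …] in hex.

→ t0 |88|99|12|af|3b|2a|41|d8|
→ t1 |3b|88|2a|99|41|12|d8|af|
→ t2 |3b|41|2a|12|41|d8|d8|af|
→ t3 |af|d8|d8|41|12|2a|41|3b|

RES = [ 0xaf  0xd8  0xd8  0x41  0x12  0x2a  0x41  0x3b ]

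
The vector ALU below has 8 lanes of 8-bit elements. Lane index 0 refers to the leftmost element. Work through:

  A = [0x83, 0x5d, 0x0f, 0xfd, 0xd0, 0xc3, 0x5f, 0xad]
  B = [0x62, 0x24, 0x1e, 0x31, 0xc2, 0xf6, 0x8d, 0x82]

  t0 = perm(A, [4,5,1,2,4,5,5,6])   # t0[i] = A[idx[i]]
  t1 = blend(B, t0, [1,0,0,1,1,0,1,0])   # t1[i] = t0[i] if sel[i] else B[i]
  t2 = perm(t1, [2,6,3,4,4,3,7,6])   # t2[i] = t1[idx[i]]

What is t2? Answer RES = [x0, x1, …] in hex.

RES = [ 0x1e  0xc3  0x0f  0xd0  0xd0  0x0f  0x82  0xc3 ]

t0 = [0xd0, 0xc3, 0x5d, 0x0f, 0xd0, 0xc3, 0xc3, 0x5f]
t1 = [0xd0, 0x24, 0x1e, 0x0f, 0xd0, 0xf6, 0xc3, 0x82]
t2 = [0x1e, 0xc3, 0x0f, 0xd0, 0xd0, 0x0f, 0x82, 0xc3]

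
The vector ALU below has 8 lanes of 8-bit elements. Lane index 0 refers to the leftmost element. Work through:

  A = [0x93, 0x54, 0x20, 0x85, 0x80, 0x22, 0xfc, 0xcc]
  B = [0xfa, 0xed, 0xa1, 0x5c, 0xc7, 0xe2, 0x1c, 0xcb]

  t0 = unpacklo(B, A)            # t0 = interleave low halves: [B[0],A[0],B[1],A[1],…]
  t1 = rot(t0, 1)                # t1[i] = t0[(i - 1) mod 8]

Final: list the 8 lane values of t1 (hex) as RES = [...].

t0 = [0xfa, 0x93, 0xed, 0x54, 0xa1, 0x20, 0x5c, 0x85]
t1 = [0x85, 0xfa, 0x93, 0xed, 0x54, 0xa1, 0x20, 0x5c]

RES = [0x85, 0xfa, 0x93, 0xed, 0x54, 0xa1, 0x20, 0x5c]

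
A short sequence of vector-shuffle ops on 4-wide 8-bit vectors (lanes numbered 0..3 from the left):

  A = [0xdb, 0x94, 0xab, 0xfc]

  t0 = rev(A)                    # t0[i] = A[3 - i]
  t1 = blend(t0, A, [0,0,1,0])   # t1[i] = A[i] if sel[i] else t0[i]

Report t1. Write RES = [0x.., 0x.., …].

RES = [0xfc, 0xab, 0xab, 0xdb]

t0 = [0xfc, 0xab, 0x94, 0xdb]
t1 = [0xfc, 0xab, 0xab, 0xdb]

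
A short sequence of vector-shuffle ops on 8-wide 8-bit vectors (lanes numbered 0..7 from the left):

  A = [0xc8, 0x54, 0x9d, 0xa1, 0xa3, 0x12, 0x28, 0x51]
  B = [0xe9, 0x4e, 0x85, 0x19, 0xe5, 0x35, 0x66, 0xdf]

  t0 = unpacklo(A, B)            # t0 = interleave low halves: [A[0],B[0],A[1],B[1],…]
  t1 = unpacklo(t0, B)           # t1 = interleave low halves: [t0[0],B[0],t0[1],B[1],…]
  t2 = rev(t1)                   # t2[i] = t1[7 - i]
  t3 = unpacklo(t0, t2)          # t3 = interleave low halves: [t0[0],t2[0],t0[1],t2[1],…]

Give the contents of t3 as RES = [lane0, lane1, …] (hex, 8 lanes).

RES = [0xc8, 0x19, 0xe9, 0x4e, 0x54, 0x85, 0x4e, 0x54]

→ t0 |c8|e9|54|4e|9d|85|a1|19|
→ t1 |c8|e9|e9|4e|54|85|4e|19|
→ t2 |19|4e|85|54|4e|e9|e9|c8|
→ t3 |c8|19|e9|4e|54|85|4e|54|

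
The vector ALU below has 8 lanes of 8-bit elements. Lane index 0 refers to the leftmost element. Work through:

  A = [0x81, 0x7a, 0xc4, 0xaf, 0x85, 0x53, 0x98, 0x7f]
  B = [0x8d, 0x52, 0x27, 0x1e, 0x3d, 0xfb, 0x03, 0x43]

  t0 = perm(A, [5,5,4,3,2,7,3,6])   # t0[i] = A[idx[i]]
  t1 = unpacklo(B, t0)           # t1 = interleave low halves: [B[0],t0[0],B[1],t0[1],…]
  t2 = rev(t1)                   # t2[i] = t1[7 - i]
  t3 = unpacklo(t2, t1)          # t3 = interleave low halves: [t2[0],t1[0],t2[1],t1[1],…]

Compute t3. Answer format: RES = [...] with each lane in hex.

RES = [0xaf, 0x8d, 0x1e, 0x53, 0x85, 0x52, 0x27, 0x53]

t0 = [0x53, 0x53, 0x85, 0xaf, 0xc4, 0x7f, 0xaf, 0x98]
t1 = [0x8d, 0x53, 0x52, 0x53, 0x27, 0x85, 0x1e, 0xaf]
t2 = [0xaf, 0x1e, 0x85, 0x27, 0x53, 0x52, 0x53, 0x8d]
t3 = [0xaf, 0x8d, 0x1e, 0x53, 0x85, 0x52, 0x27, 0x53]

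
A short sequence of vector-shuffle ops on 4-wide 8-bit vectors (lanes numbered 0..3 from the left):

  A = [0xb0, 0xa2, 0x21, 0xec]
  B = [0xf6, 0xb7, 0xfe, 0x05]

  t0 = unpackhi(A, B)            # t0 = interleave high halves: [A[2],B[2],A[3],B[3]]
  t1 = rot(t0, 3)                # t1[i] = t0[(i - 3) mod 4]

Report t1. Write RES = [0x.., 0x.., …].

RES = [0xfe, 0xec, 0x05, 0x21]

  t0: 21 fe ec 05
  t1: fe ec 05 21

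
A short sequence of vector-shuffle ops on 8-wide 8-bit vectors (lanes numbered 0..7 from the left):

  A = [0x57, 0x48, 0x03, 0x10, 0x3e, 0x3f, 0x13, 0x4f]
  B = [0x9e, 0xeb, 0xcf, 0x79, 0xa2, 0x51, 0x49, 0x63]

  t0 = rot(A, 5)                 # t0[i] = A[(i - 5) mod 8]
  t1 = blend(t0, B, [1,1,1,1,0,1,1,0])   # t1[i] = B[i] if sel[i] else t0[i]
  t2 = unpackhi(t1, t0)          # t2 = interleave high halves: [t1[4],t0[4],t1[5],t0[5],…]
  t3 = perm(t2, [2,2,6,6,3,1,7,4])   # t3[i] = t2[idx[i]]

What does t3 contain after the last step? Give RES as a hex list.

RES = [ 0x51  0x51  0x03  0x03  0x57  0x4f  0x03  0x49 ]

  t0: 10 3e 3f 13 4f 57 48 03
  t1: 9e eb cf 79 4f 51 49 03
  t2: 4f 4f 51 57 49 48 03 03
  t3: 51 51 03 03 57 4f 03 49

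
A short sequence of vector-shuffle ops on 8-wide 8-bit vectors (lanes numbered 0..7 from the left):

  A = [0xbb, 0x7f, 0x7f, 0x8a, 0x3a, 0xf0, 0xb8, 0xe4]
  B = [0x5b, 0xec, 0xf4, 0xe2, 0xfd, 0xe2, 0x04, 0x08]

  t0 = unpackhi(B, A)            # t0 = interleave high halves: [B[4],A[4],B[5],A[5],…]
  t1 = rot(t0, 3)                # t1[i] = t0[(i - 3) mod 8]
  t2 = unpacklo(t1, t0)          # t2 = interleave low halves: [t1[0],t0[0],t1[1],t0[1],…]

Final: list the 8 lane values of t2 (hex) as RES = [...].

RES = [ 0xb8  0xfd  0x08  0x3a  0xe4  0xe2  0xfd  0xf0 ]

t0 = [0xfd, 0x3a, 0xe2, 0xf0, 0x04, 0xb8, 0x08, 0xe4]
t1 = [0xb8, 0x08, 0xe4, 0xfd, 0x3a, 0xe2, 0xf0, 0x04]
t2 = [0xb8, 0xfd, 0x08, 0x3a, 0xe4, 0xe2, 0xfd, 0xf0]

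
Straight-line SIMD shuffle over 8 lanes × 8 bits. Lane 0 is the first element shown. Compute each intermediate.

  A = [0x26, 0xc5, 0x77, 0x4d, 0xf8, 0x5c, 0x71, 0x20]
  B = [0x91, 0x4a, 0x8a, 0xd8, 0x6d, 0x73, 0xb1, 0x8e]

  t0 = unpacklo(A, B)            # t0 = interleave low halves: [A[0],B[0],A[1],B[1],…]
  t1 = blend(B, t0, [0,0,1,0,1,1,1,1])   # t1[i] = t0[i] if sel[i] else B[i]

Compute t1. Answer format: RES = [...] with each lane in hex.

t0 = [0x26, 0x91, 0xc5, 0x4a, 0x77, 0x8a, 0x4d, 0xd8]
t1 = [0x91, 0x4a, 0xc5, 0xd8, 0x77, 0x8a, 0x4d, 0xd8]

RES = [ 0x91  0x4a  0xc5  0xd8  0x77  0x8a  0x4d  0xd8 ]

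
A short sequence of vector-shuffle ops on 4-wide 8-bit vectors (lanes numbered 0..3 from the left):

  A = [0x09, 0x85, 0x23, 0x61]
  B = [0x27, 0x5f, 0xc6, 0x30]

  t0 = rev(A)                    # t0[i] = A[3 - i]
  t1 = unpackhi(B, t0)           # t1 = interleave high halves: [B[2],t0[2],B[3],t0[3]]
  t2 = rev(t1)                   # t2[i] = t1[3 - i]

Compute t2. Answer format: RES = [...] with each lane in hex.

RES = [ 0x09  0x30  0x85  0xc6 ]

  t0: 61 23 85 09
  t1: c6 85 30 09
  t2: 09 30 85 c6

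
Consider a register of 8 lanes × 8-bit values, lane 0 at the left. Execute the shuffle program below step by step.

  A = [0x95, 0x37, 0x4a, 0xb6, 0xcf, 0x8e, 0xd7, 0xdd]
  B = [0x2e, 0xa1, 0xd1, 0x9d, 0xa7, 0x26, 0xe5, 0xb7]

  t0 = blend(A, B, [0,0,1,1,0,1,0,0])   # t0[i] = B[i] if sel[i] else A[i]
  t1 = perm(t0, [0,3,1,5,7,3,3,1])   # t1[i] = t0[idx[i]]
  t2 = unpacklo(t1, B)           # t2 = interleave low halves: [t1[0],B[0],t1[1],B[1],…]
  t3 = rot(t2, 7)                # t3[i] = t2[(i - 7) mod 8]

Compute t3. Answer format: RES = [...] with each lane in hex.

→ t0 |95|37|d1|9d|cf|26|d7|dd|
→ t1 |95|9d|37|26|dd|9d|9d|37|
→ t2 |95|2e|9d|a1|37|d1|26|9d|
→ t3 |2e|9d|a1|37|d1|26|9d|95|

RES = [0x2e, 0x9d, 0xa1, 0x37, 0xd1, 0x26, 0x9d, 0x95]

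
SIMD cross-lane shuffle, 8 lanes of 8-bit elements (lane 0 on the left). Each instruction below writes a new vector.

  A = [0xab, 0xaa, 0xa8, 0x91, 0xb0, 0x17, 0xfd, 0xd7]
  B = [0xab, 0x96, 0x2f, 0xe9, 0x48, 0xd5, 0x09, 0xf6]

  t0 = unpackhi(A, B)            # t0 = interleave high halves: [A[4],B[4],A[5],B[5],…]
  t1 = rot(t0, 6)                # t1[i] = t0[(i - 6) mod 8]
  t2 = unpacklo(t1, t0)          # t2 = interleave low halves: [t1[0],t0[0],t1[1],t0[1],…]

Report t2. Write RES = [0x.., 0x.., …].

→ t0 |b0|48|17|d5|fd|09|d7|f6|
→ t1 |17|d5|fd|09|d7|f6|b0|48|
→ t2 |17|b0|d5|48|fd|17|09|d5|

RES = [ 0x17  0xb0  0xd5  0x48  0xfd  0x17  0x09  0xd5 ]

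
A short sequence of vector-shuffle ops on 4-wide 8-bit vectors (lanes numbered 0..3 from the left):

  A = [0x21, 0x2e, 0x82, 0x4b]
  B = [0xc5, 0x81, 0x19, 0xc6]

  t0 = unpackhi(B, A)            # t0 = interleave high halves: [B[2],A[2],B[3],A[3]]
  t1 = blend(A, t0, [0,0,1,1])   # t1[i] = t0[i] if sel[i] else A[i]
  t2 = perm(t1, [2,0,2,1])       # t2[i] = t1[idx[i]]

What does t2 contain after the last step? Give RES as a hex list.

→ t0 |19|82|c6|4b|
→ t1 |21|2e|c6|4b|
→ t2 |c6|21|c6|2e|

RES = [0xc6, 0x21, 0xc6, 0x2e]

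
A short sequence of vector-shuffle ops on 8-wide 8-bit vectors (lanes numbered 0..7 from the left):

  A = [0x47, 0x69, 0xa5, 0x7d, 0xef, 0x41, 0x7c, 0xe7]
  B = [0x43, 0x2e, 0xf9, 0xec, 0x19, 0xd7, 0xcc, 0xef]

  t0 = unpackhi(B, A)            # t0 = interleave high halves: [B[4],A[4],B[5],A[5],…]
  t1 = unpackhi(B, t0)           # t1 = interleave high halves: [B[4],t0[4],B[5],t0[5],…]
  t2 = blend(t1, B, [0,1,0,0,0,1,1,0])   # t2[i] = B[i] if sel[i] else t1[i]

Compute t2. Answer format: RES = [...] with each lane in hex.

  t0: 19 ef d7 41 cc 7c ef e7
  t1: 19 cc d7 7c cc ef ef e7
  t2: 19 2e d7 7c cc d7 cc e7

RES = [0x19, 0x2e, 0xd7, 0x7c, 0xcc, 0xd7, 0xcc, 0xe7]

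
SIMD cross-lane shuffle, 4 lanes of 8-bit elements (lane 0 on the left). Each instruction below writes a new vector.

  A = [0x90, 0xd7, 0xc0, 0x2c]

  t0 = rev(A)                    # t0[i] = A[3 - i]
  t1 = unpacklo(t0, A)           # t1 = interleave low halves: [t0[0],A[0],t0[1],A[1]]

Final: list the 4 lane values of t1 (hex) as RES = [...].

RES = [ 0x2c  0x90  0xc0  0xd7 ]

  t0: 2c c0 d7 90
  t1: 2c 90 c0 d7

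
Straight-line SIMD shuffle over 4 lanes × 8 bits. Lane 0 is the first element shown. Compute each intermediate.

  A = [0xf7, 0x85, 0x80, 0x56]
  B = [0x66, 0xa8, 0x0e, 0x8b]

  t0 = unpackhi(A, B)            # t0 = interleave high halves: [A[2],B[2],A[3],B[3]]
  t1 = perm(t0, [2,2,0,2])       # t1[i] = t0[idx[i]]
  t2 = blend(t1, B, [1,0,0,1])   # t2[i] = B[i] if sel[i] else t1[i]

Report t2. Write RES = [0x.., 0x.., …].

RES = [0x66, 0x56, 0x80, 0x8b]

  t0: 80 0e 56 8b
  t1: 56 56 80 56
  t2: 66 56 80 8b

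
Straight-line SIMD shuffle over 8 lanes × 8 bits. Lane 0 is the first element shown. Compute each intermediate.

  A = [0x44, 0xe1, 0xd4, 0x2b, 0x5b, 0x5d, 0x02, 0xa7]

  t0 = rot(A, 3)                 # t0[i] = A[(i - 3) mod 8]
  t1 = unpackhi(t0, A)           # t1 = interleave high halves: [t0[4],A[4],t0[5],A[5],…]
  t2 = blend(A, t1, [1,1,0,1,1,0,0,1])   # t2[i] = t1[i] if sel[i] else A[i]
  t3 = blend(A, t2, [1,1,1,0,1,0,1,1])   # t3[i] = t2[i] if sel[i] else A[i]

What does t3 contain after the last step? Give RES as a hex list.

  t0: 5d 02 a7 44 e1 d4 2b 5b
  t1: e1 5b d4 5d 2b 02 5b a7
  t2: e1 5b d4 5d 2b 5d 02 a7
  t3: e1 5b d4 2b 2b 5d 02 a7

RES = [ 0xe1  0x5b  0xd4  0x2b  0x2b  0x5d  0x02  0xa7 ]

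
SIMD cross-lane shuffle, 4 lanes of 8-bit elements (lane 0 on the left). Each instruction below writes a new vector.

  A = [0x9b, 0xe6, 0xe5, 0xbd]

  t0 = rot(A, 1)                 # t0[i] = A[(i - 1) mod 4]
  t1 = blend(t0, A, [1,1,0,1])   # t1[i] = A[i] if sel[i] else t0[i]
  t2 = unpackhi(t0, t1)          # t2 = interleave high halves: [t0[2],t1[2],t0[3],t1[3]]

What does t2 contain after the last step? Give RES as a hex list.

t0 = [0xbd, 0x9b, 0xe6, 0xe5]
t1 = [0x9b, 0xe6, 0xe6, 0xbd]
t2 = [0xe6, 0xe6, 0xe5, 0xbd]

RES = [0xe6, 0xe6, 0xe5, 0xbd]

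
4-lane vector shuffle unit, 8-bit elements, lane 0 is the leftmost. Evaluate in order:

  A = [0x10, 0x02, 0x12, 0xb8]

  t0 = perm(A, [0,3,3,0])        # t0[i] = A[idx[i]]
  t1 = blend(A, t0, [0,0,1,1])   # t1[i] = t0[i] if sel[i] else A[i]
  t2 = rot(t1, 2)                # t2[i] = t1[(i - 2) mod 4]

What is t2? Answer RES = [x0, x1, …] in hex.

RES = [0xb8, 0x10, 0x10, 0x02]

  t0: 10 b8 b8 10
  t1: 10 02 b8 10
  t2: b8 10 10 02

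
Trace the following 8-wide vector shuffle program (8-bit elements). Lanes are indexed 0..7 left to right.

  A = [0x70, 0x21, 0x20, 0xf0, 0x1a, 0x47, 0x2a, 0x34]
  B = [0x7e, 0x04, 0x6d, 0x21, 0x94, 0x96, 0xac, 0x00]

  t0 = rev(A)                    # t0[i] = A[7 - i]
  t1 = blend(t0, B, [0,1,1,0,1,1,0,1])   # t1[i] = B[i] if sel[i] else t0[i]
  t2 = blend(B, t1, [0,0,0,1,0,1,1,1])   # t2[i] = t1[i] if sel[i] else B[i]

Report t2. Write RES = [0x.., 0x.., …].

RES = [ 0x7e  0x04  0x6d  0x1a  0x94  0x96  0x21  0x00 ]

  t0: 34 2a 47 1a f0 20 21 70
  t1: 34 04 6d 1a 94 96 21 00
  t2: 7e 04 6d 1a 94 96 21 00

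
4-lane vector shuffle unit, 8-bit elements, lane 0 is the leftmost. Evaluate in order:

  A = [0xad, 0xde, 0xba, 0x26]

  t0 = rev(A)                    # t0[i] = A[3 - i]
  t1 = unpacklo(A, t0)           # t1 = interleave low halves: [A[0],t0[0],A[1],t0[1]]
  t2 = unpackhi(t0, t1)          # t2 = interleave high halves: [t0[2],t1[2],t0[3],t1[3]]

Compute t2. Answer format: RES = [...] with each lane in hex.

RES = [ 0xde  0xde  0xad  0xba ]

→ t0 |26|ba|de|ad|
→ t1 |ad|26|de|ba|
→ t2 |de|de|ad|ba|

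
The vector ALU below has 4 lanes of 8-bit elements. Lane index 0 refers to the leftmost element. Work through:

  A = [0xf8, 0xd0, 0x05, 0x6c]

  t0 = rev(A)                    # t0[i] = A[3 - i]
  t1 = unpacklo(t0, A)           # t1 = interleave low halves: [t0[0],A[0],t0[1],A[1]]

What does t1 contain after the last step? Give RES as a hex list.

t0 = [0x6c, 0x05, 0xd0, 0xf8]
t1 = [0x6c, 0xf8, 0x05, 0xd0]

RES = [0x6c, 0xf8, 0x05, 0xd0]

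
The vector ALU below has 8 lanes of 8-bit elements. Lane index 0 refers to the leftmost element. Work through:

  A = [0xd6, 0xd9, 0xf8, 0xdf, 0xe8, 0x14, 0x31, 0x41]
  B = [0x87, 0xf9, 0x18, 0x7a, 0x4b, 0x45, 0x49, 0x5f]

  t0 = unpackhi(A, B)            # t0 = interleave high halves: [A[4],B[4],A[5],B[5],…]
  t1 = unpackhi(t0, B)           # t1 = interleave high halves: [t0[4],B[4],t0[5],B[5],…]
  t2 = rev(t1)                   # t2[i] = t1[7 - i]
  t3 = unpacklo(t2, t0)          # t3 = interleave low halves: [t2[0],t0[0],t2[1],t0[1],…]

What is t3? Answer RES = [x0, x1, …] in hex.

RES = [ 0x5f  0xe8  0x5f  0x4b  0x49  0x14  0x41  0x45 ]

  t0: e8 4b 14 45 31 49 41 5f
  t1: 31 4b 49 45 41 49 5f 5f
  t2: 5f 5f 49 41 45 49 4b 31
  t3: 5f e8 5f 4b 49 14 41 45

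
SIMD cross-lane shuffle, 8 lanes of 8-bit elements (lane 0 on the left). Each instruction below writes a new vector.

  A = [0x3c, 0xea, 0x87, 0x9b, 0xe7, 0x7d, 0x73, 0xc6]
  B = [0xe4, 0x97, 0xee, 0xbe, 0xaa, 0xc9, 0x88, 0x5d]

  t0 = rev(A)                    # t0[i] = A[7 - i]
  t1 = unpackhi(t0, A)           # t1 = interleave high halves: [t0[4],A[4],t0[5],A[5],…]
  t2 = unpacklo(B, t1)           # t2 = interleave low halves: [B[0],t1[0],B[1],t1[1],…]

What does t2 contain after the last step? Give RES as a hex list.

RES = [0xe4, 0x9b, 0x97, 0xe7, 0xee, 0x87, 0xbe, 0x7d]

  t0: c6 73 7d e7 9b 87 ea 3c
  t1: 9b e7 87 7d ea 73 3c c6
  t2: e4 9b 97 e7 ee 87 be 7d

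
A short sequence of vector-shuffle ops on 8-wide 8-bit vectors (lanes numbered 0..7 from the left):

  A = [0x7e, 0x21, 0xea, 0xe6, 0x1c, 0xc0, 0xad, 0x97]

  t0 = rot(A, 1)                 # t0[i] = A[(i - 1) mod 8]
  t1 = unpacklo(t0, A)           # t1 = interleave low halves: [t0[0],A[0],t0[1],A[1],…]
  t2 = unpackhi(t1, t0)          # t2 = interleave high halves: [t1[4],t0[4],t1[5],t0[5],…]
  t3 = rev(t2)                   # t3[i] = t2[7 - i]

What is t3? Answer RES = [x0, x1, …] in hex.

  t0: 97 7e 21 ea e6 1c c0 ad
  t1: 97 7e 7e 21 21 ea ea e6
  t2: 21 e6 ea 1c ea c0 e6 ad
  t3: ad e6 c0 ea 1c ea e6 21

RES = [ 0xad  0xe6  0xc0  0xea  0x1c  0xea  0xe6  0x21 ]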